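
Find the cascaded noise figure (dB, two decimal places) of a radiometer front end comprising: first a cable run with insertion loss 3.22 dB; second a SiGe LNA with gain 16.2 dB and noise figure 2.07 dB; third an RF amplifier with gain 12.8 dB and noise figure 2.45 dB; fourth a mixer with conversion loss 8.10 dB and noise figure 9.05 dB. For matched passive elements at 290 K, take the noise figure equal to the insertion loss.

5.36 dB

Convert to linear (a loss of L dB is a gain of −L dB): F_i = 10^(NF_i/10), G_i = 10^(G_i,dB/10)
  Stage 1: F_1 = 10^(3.22/10) = 2.099, G_1 = 10^(−3.22/10) = 0.4764
  Stage 2: F_2 = 10^(2.07/10) = 1.611, G_2 = 10^(16.2/10) = 41.69
  Stage 3: F_3 = 10^(2.45/10) = 1.758, G_3 = 10^(12.8/10) = 19.05
  Stage 4: F_4 = 10^(9.05/10) = 8.035, G_4 = 10^(−8.10/10) = 0.1549
Friis cascade:
  F = 2.099 + (1.611 − 1)/0.4764 + (1.758 − 1)/19.86 + (8.035 − 1)/378.4 = 3.437
NF = 10 log₁₀(3.437) = 5.36 dB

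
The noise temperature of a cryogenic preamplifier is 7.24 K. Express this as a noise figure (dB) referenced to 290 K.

0.107 dB

F = 1 + T_e/T₀ = 1 + 7.24/290 = 1.02497
NF = 10 log₁₀(1.02497) = 0.107 dB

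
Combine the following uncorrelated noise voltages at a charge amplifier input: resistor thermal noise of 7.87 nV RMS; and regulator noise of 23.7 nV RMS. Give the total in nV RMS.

Uncorrelated sources add in power (mean-square): V_tot = √(ΣV_i²)
V_tot = √[(7.87×10⁻⁹)² + (2.37×10⁻⁸)²] = 2.50×10⁻⁸ V = 25.0 nV

25.0 nV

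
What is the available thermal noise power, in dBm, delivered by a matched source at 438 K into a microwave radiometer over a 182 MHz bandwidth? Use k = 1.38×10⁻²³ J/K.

P_n = kTB = 1.38×10⁻²³ × 438 × 1.82×10⁸ = 1.10×10⁻¹² W
In dBm: 10 log₁₀(1.10×10⁻¹² / 10⁻³) = −89.6 dBm

−89.6 dBm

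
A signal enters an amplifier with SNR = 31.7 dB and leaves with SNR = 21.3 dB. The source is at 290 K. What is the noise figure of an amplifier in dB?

10.4 dB

NF (dB) = SNR_in(dB) − SNR_out(dB) when the source is at T₀
NF = 31.7 − 21.3 = 10.4 dB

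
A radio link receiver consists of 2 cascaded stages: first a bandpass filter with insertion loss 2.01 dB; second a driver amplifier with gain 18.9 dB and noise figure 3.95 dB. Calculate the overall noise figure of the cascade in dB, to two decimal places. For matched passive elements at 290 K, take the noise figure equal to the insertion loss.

5.96 dB

Convert to linear (a loss of L dB is a gain of −L dB): F_i = 10^(NF_i/10), G_i = 10^(G_i,dB/10)
  Stage 1: F_1 = 10^(2.01/10) = 1.589, G_1 = 10^(−2.01/10) = 0.6295
  Stage 2: F_2 = 10^(3.95/10) = 2.483, G_2 = 10^(18.9/10) = 77.62
Friis cascade:
  F = 1.589 + (2.483 − 1)/0.6295 = 3.945
NF = 10 log₁₀(3.945) = 5.96 dB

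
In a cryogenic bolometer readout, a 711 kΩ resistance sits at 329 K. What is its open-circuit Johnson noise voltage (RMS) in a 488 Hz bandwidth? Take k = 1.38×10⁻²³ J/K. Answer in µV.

2.51 µV

V_n = √(4kTRB)
4kTRB = 4 × 1.38×10⁻²³ × 329 × 7.11×10⁵ × 4.88×10² = 6.30×10⁻¹² V²
V_n = √(6.30×10⁻¹²) = 2.51×10⁻⁶ V = 2.51 µV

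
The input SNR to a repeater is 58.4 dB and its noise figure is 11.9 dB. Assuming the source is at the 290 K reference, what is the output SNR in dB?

By definition F = SNR_in/SNR_out, so in dB: SNR_out = SNR_in − NF
SNR_out = 58.4 − 11.9 = 46.5 dB

46.5 dB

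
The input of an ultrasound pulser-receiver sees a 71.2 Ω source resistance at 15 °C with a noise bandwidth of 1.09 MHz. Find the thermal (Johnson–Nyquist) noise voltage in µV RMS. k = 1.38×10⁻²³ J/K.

T = 15 °C + 273.15 = 288.15 K
V_n = √(4kTRB)
4kTRB = 4 × 1.38×10⁻²³ × 288.15 × 7.12×10¹ × 1.09×10⁶ = 1.23×10⁻¹² V²
V_n = √(1.23×10⁻¹²) = 1.11×10⁻⁶ V = 1.11 µV

1.11 µV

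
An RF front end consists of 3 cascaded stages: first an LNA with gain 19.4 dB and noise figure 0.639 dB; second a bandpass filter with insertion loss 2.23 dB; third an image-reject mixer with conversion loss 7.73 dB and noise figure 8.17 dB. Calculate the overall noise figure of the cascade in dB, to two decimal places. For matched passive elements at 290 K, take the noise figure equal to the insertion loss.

Convert to linear (a loss of L dB is a gain of −L dB): F_i = 10^(NF_i/10), G_i = 10^(G_i,dB/10)
  Stage 1: F_1 = 10^(0.639/10) = 1.159, G_1 = 10^(19.4/10) = 87.10
  Stage 2: F_2 = 10^(2.23/10) = 1.671, G_2 = 10^(−2.23/10) = 0.5984
  Stage 3: F_3 = 10^(8.17/10) = 6.561, G_3 = 10^(−7.73/10) = 0.1687
Friis cascade:
  F = 1.159 + (1.671 − 1)/87.10 + (6.561 − 1)/52.12 = 1.273
NF = 10 log₁₀(1.273) = 1.05 dB

1.05 dB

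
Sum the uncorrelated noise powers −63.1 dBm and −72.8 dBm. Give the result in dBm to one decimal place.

Convert to linear, add, convert back:
P₁ = 4.90×10⁻¹⁰ W, P₂ = 5.25×10⁻¹¹ W
P_tot = 5.42×10⁻¹⁰ W → 10 log₁₀(P_tot / 10⁻³) = −62.7 dBm

−62.7 dBm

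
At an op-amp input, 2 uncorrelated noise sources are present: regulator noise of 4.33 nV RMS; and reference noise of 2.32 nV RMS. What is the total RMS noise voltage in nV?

Uncorrelated sources add in power (mean-square): V_tot = √(ΣV_i²)
V_tot = √[(4.33×10⁻⁹)² + (2.32×10⁻⁹)²] = 4.91×10⁻⁹ V = 4.91 nV

4.91 nV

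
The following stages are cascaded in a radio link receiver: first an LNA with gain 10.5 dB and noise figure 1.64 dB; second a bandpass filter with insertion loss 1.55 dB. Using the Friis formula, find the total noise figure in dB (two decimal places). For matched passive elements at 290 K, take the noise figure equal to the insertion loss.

1.75 dB

Convert to linear (a loss of L dB is a gain of −L dB): F_i = 10^(NF_i/10), G_i = 10^(G_i,dB/10)
  Stage 1: F_1 = 10^(1.64/10) = 1.459, G_1 = 10^(10.5/10) = 11.22
  Stage 2: F_2 = 10^(1.55/10) = 1.429, G_2 = 10^(−1.55/10) = 0.6998
Friis cascade:
  F = 1.459 + (1.429 − 1)/11.22 = 1.497
NF = 10 log₁₀(1.497) = 1.75 dB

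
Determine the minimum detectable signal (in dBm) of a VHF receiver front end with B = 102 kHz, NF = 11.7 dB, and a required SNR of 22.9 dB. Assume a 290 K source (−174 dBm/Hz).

Sensitivity = −174 + 10 log₁₀(B) + NF + SNR_min
= −174 + 50.09 + 11.7 + 22.9
= −89.31 dBm → −89.3 dBm

−89.3 dBm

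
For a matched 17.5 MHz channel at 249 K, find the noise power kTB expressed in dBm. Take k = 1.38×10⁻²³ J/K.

P_n = kTB = 1.38×10⁻²³ × 249 × 1.75×10⁷ = 6.01×10⁻¹⁴ W
In dBm: 10 log₁₀(6.01×10⁻¹⁴ / 10⁻³) = −102.2 dBm

−102.2 dBm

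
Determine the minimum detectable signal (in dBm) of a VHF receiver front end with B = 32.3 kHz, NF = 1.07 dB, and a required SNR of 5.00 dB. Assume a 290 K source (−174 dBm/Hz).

−122.8 dBm

Sensitivity = −174 + 10 log₁₀(B) + NF + SNR_min
= −174 + 45.09 + 1.07 + 5.00
= −122.84 dBm → −122.8 dBm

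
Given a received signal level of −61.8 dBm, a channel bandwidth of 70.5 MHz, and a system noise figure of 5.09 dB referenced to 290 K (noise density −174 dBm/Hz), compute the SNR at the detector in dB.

Noise floor: N = −174 + 10 log₁₀(B) + NF
10 log₁₀(7.05×10⁷) = 78.48 dB
N = −174 + 78.48 + 5.09 = −90.43 dBm
SNR = P_sig − N = −61.8 − (−90.43) = 28.63 dB → 28.6 dB

28.6 dB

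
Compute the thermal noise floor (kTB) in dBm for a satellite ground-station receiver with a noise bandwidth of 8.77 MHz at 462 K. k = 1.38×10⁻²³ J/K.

−102.5 dBm

P_n = kTB = 1.38×10⁻²³ × 462 × 8.77×10⁶ = 5.59×10⁻¹⁴ W
In dBm: 10 log₁₀(5.59×10⁻¹⁴ / 10⁻³) = −102.5 dBm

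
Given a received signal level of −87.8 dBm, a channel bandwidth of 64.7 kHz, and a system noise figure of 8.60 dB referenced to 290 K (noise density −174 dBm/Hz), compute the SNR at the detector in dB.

Noise floor: N = −174 + 10 log₁₀(B) + NF
10 log₁₀(6.47×10⁴) = 48.11 dB
N = −174 + 48.11 + 8.60 = −117.29 dBm
SNR = P_sig − N = −87.8 − (−117.29) = 29.49 dB → 29.5 dB

29.5 dB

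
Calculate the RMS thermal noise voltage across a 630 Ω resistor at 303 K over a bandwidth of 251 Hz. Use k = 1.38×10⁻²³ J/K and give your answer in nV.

V_n = √(4kTRB)
4kTRB = 4 × 1.38×10⁻²³ × 303 × 6.30×10² × 2.51×10² = 2.64×10⁻¹⁵ V²
V_n = √(2.64×10⁻¹⁵) = 5.14×10⁻⁸ V = 51.4 nV

51.4 nV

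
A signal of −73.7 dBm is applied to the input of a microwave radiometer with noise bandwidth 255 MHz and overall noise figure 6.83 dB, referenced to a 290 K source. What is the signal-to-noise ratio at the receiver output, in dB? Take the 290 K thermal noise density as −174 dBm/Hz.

9.4 dB

Noise floor: N = −174 + 10 log₁₀(B) + NF
10 log₁₀(2.55×10⁸) = 84.07 dB
N = −174 + 84.07 + 6.83 = −83.10 dBm
SNR = P_sig − N = −73.7 − (−83.10) = 9.40 dB → 9.4 dB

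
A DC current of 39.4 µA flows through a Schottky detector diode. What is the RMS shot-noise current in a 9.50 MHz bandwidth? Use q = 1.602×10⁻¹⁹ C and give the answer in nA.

I_n = √(2qI·B)
2qI·B = 2 × 1.602×10⁻¹⁹ × 3.94×10⁻⁵ × 9.50×10⁶ = 1.20×10⁻¹⁶ A²
I_n = √(1.20×10⁻¹⁶) = 1.10×10⁻⁸ A = 11.0 nA

11.0 nA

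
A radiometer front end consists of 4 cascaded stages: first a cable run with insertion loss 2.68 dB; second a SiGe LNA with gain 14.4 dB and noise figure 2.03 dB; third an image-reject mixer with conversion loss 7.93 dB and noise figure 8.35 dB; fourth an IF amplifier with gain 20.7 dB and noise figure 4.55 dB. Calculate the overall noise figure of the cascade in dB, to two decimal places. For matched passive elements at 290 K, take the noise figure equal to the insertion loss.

Convert to linear (a loss of L dB is a gain of −L dB): F_i = 10^(NF_i/10), G_i = 10^(G_i,dB/10)
  Stage 1: F_1 = 10^(2.68/10) = 1.854, G_1 = 10^(−2.68/10) = 0.5395
  Stage 2: F_2 = 10^(2.03/10) = 1.596, G_2 = 10^(14.4/10) = 27.54
  Stage 3: F_3 = 10^(8.35/10) = 6.839, G_3 = 10^(−7.93/10) = 0.1611
  Stage 4: F_4 = 10^(4.55/10) = 2.851, G_4 = 10^(20.7/10) = 117.5
Friis cascade:
  F = 1.854 + (1.596 − 1)/0.5395 + (6.839 − 1)/14.86 + (2.851 − 1)/2.393 = 4.124
NF = 10 log₁₀(4.124) = 6.15 dB

6.15 dB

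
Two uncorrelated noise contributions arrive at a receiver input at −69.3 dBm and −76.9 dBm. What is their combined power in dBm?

−68.6 dBm

Convert to linear, add, convert back:
P₁ = 1.17×10⁻¹⁰ W, P₂ = 2.04×10⁻¹¹ W
P_tot = 1.38×10⁻¹⁰ W → 10 log₁₀(P_tot / 10⁻³) = −68.6 dBm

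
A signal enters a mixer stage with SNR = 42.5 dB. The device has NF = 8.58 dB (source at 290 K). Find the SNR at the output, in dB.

By definition F = SNR_in/SNR_out, so in dB: SNR_out = SNR_in − NF
SNR_out = 42.5 − 8.58 = 33.92 dB

33.92 dB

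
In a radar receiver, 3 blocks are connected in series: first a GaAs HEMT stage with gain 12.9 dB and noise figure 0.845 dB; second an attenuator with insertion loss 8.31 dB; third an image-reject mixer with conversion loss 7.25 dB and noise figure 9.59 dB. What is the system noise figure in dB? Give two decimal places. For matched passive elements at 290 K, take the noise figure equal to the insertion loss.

Convert to linear (a loss of L dB is a gain of −L dB): F_i = 10^(NF_i/10), G_i = 10^(G_i,dB/10)
  Stage 1: F_1 = 10^(0.845/10) = 1.215, G_1 = 10^(12.9/10) = 19.50
  Stage 2: F_2 = 10^(8.31/10) = 6.776, G_2 = 10^(−8.31/10) = 0.1476
  Stage 3: F_3 = 10^(9.59/10) = 9.099, G_3 = 10^(−7.25/10) = 0.1884
Friis cascade:
  F = 1.215 + (6.776 − 1)/19.50 + (9.099 − 1)/2.877 = 4.326
NF = 10 log₁₀(4.326) = 6.36 dB

6.36 dB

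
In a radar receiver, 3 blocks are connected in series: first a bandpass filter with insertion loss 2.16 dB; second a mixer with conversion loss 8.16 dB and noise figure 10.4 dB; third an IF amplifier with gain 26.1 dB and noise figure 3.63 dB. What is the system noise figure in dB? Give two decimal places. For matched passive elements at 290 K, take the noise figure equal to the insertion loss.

Convert to linear (a loss of L dB is a gain of −L dB): F_i = 10^(NF_i/10), G_i = 10^(G_i,dB/10)
  Stage 1: F_1 = 10^(2.16/10) = 1.644, G_1 = 10^(−2.16/10) = 0.6081
  Stage 2: F_2 = 10^(10.4/10) = 10.96, G_2 = 10^(−8.16/10) = 0.1528
  Stage 3: F_3 = 10^(3.63/10) = 2.307, G_3 = 10^(26.1/10) = 407.4
Friis cascade:
  F = 1.644 + (10.96 − 1)/0.6081 + (2.307 − 1)/0.09290 = 32.10
NF = 10 log₁₀(32.10) = 15.06 dB

15.06 dB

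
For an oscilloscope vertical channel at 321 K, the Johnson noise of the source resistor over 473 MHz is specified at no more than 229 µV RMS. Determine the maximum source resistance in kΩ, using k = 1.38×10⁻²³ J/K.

Johnson–Nyquist: V_n = √(4kTRB) ⇒ R = V_n² / (4kTB)
4kTB = 4 × 1.38×10⁻²³ × 321 × 4.73×10⁸ = 8.38×10⁻¹²
R = (2.29×10⁻⁴)² / 8.38×10⁻¹² = 6.26×10³ Ω = 6.26 kΩ

6.26 kΩ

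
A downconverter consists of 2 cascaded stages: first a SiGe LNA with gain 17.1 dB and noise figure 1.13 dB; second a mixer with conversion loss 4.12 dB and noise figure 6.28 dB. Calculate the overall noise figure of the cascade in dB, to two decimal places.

Convert to linear (a loss of L dB is a gain of −L dB): F_i = 10^(NF_i/10), G_i = 10^(G_i,dB/10)
  Stage 1: F_1 = 10^(1.13/10) = 1.297, G_1 = 10^(17.1/10) = 51.29
  Stage 2: F_2 = 10^(6.28/10) = 4.246, G_2 = 10^(−4.12/10) = 0.3873
Friis cascade:
  F = 1.297 + (4.246 − 1)/51.29 = 1.360
NF = 10 log₁₀(1.360) = 1.34 dB

1.34 dB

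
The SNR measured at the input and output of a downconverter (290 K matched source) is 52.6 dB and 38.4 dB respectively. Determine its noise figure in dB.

NF (dB) = SNR_in(dB) − SNR_out(dB) when the source is at T₀
NF = 52.6 − 38.4 = 14.2 dB

14.2 dB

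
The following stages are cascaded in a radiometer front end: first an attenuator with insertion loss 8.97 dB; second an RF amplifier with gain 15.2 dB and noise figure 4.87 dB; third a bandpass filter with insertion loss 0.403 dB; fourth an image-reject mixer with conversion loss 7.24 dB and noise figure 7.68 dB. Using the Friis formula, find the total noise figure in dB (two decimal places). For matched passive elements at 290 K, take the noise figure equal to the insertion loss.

Convert to linear (a loss of L dB is a gain of −L dB): F_i = 10^(NF_i/10), G_i = 10^(G_i,dB/10)
  Stage 1: F_1 = 10^(8.97/10) = 7.889, G_1 = 10^(−8.97/10) = 0.1268
  Stage 2: F_2 = 10^(4.87/10) = 3.069, G_2 = 10^(15.2/10) = 33.11
  Stage 3: F_3 = 10^(0.403/10) = 1.097, G_3 = 10^(−0.403/10) = 0.9114
  Stage 4: F_4 = 10^(7.68/10) = 5.861, G_4 = 10^(−7.24/10) = 0.1888
Friis cascade:
  F = 7.889 + (3.069 − 1)/0.1268 + (1.097 − 1)/4.198 + (5.861 − 1)/3.826 = 25.50
NF = 10 log₁₀(25.50) = 14.07 dB

14.07 dB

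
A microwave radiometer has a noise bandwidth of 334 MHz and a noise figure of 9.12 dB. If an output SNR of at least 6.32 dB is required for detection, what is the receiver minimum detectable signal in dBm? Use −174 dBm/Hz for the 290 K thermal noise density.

Sensitivity = −174 + 10 log₁₀(B) + NF + SNR_min
= −174 + 85.24 + 9.12 + 6.32
= −73.32 dBm → −73.3 dBm

−73.3 dBm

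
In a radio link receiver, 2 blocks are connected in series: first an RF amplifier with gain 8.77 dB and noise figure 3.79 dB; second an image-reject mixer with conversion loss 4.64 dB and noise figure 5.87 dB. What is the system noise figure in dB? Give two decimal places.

Convert to linear (a loss of L dB is a gain of −L dB): F_i = 10^(NF_i/10), G_i = 10^(G_i,dB/10)
  Stage 1: F_1 = 10^(3.79/10) = 2.393, G_1 = 10^(8.77/10) = 7.534
  Stage 2: F_2 = 10^(5.87/10) = 3.864, G_2 = 10^(−4.64/10) = 0.3436
Friis cascade:
  F = 2.393 + (3.864 − 1)/7.534 = 2.773
NF = 10 log₁₀(2.773) = 4.43 dB

4.43 dB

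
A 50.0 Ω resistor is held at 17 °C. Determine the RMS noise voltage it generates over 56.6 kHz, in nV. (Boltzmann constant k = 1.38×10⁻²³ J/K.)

213 nV

T = 17 °C + 273.15 = 290.15 K
V_n = √(4kTRB)
4kTRB = 4 × 1.38×10⁻²³ × 290.15 × 5.00×10¹ × 5.66×10⁴ = 4.53×10⁻¹⁴ V²
V_n = √(4.53×10⁻¹⁴) = 2.13×10⁻⁷ V = 213 nV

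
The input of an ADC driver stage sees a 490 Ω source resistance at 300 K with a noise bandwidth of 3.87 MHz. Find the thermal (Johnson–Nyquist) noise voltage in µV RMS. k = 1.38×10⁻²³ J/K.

V_n = √(4kTRB)
4kTRB = 4 × 1.38×10⁻²³ × 300 × 4.90×10² × 3.87×10⁶ = 3.14×10⁻¹¹ V²
V_n = √(3.14×10⁻¹¹) = 5.60×10⁻⁶ V = 5.60 µV

5.60 µV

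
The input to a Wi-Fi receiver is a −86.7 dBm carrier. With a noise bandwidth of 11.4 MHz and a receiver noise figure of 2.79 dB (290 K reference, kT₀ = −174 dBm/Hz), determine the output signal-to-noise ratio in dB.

13.9 dB

Noise floor: N = −174 + 10 log₁₀(B) + NF
10 log₁₀(1.14×10⁷) = 70.57 dB
N = −174 + 70.57 + 2.79 = −100.64 dBm
SNR = P_sig − N = −86.7 − (−100.64) = 13.94 dB → 13.9 dB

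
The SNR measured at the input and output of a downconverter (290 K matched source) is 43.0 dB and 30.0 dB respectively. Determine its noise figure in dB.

NF (dB) = SNR_in(dB) − SNR_out(dB) when the source is at T₀
NF = 43.0 − 30.0 = 13.0 dB

13.0 dB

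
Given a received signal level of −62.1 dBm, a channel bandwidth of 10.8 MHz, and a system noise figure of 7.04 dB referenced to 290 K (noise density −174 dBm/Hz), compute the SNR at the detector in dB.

Noise floor: N = −174 + 10 log₁₀(B) + NF
10 log₁₀(1.08×10⁷) = 70.33 dB
N = −174 + 70.33 + 7.04 = −96.63 dBm
SNR = P_sig − N = −62.1 − (−96.63) = 34.53 dB → 34.5 dB

34.5 dB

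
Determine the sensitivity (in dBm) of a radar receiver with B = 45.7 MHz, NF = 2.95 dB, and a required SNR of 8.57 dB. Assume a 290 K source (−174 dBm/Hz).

Sensitivity = −174 + 10 log₁₀(B) + NF + SNR_min
= −174 + 76.6 + 2.95 + 8.57
= −85.88 dBm → −85.9 dBm

−85.9 dBm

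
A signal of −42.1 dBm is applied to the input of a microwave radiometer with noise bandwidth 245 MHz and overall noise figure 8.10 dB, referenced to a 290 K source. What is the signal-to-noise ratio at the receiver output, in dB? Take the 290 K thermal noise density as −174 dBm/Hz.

Noise floor: N = −174 + 10 log₁₀(B) + NF
10 log₁₀(2.45×10⁸) = 83.89 dB
N = −174 + 83.89 + 8.10 = −82.01 dBm
SNR = P_sig − N = −42.1 − (−82.01) = 39.91 dB → 39.9 dB

39.9 dB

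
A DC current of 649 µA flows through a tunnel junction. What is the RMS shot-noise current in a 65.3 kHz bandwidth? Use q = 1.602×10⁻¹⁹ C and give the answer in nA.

3.68 nA

I_n = √(2qI·B)
2qI·B = 2 × 1.602×10⁻¹⁹ × 6.49×10⁻⁴ × 6.53×10⁴ = 1.36×10⁻¹⁷ A²
I_n = √(1.36×10⁻¹⁷) = 3.68×10⁻⁹ A = 3.68 nA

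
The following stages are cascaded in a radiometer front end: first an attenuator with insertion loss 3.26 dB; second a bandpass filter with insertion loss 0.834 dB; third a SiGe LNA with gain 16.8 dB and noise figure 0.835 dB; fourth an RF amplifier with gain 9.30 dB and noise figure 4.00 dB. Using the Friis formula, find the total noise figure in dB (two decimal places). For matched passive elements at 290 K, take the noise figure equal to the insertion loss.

Convert to linear (a loss of L dB is a gain of −L dB): F_i = 10^(NF_i/10), G_i = 10^(G_i,dB/10)
  Stage 1: F_1 = 10^(3.26/10) = 2.118, G_1 = 10^(−3.26/10) = 0.4721
  Stage 2: F_2 = 10^(0.834/10) = 1.212, G_2 = 10^(−0.834/10) = 0.8253
  Stage 3: F_3 = 10^(0.835/10) = 1.212, G_3 = 10^(16.8/10) = 47.86
  Stage 4: F_4 = 10^(4.00/10) = 2.512, G_4 = 10^(9.30/10) = 8.511
Friis cascade:
  F = 2.118 + (1.212 − 1)/0.4721 + (1.212 − 1)/0.3896 + (2.512 − 1)/18.65 = 3.192
NF = 10 log₁₀(3.192) = 5.04 dB

5.04 dB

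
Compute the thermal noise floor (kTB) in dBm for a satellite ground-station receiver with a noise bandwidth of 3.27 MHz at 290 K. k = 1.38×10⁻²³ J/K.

−108.8 dBm

P_n = kTB = 1.38×10⁻²³ × 290 × 3.27×10⁶ = 1.31×10⁻¹⁴ W
In dBm: 10 log₁₀(1.31×10⁻¹⁴ / 10⁻³) = −108.8 dBm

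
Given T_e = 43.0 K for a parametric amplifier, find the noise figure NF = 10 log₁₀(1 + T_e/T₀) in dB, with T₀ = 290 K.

F = 1 + T_e/T₀ = 1 + 43.0/290 = 1.14828
NF = 10 log₁₀(1.14828) = 0.600 dB

0.600 dB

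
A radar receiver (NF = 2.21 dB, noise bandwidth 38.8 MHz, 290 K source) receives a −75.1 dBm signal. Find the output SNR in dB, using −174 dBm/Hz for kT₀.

Noise floor: N = −174 + 10 log₁₀(B) + NF
10 log₁₀(3.88×10⁷) = 75.89 dB
N = −174 + 75.89 + 2.21 = −95.90 dBm
SNR = P_sig − N = −75.1 − (−95.90) = 20.80 dB → 20.8 dB

20.8 dB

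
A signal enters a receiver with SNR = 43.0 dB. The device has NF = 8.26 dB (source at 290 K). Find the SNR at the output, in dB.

34.74 dB

By definition F = SNR_in/SNR_out, so in dB: SNR_out = SNR_in − NF
SNR_out = 43.0 − 8.26 = 34.74 dB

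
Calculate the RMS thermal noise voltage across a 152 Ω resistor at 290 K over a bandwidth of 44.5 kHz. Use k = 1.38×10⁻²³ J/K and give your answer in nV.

329 nV

V_n = √(4kTRB)
4kTRB = 4 × 1.38×10⁻²³ × 290 × 1.52×10² × 4.45×10⁴ = 1.08×10⁻¹³ V²
V_n = √(1.08×10⁻¹³) = 3.29×10⁻⁷ V = 329 nV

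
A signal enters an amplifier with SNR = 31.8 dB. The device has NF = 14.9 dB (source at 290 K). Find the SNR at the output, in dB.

16.9 dB

By definition F = SNR_in/SNR_out, so in dB: SNR_out = SNR_in − NF
SNR_out = 31.8 − 14.9 = 16.9 dB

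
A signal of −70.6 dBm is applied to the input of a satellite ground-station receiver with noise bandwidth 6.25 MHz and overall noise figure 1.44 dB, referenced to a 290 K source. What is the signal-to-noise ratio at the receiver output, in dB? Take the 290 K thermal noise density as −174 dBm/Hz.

Noise floor: N = −174 + 10 log₁₀(B) + NF
10 log₁₀(6.25×10⁶) = 67.96 dB
N = −174 + 67.96 + 1.44 = −104.60 dBm
SNR = P_sig − N = −70.6 − (−104.60) = 34.00 dB → 34.0 dB

34.0 dB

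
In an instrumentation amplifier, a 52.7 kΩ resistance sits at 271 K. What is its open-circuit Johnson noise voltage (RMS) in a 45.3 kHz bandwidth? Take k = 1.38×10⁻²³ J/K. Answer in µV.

5.98 µV

V_n = √(4kTRB)
4kTRB = 4 × 1.38×10⁻²³ × 271 × 5.27×10⁴ × 4.53×10⁴ = 3.57×10⁻¹¹ V²
V_n = √(3.57×10⁻¹¹) = 5.98×10⁻⁶ V = 5.98 µV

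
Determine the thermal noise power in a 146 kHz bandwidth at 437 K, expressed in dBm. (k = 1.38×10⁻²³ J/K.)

−120.6 dBm

P_n = kTB = 1.38×10⁻²³ × 437 × 1.46×10⁵ = 8.80×10⁻¹⁶ W
In dBm: 10 log₁₀(8.80×10⁻¹⁶ / 10⁻³) = −120.6 dBm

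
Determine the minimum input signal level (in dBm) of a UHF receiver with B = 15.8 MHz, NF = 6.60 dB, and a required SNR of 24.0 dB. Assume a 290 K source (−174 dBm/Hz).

−71.4 dBm

Sensitivity = −174 + 10 log₁₀(B) + NF + SNR_min
= −174 + 71.99 + 6.60 + 24.0
= −71.41 dBm → −71.4 dBm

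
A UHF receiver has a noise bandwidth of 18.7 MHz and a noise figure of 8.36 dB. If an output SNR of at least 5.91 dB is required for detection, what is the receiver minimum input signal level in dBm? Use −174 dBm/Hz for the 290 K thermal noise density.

−87.0 dBm

Sensitivity = −174 + 10 log₁₀(B) + NF + SNR_min
= −174 + 72.72 + 8.36 + 5.91
= −87.01 dBm → −87.0 dBm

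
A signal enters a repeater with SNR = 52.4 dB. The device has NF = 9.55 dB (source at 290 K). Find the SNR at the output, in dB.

42.85 dB

By definition F = SNR_in/SNR_out, so in dB: SNR_out = SNR_in − NF
SNR_out = 52.4 − 9.55 = 42.85 dB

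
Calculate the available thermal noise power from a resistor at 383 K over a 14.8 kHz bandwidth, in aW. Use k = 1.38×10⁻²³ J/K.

78.2 aW

P_n = kTB = 1.38×10⁻²³ × 383 × 1.48×10⁴ = 7.82×10⁻¹⁷ W = 78.2 aW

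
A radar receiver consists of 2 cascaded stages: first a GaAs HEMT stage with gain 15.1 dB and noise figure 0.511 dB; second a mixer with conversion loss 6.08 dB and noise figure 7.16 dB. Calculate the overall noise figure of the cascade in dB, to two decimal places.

Convert to linear (a loss of L dB is a gain of −L dB): F_i = 10^(NF_i/10), G_i = 10^(G_i,dB/10)
  Stage 1: F_1 = 10^(0.511/10) = 1.125, G_1 = 10^(15.1/10) = 32.36
  Stage 2: F_2 = 10^(7.16/10) = 5.200, G_2 = 10^(−6.08/10) = 0.2466
Friis cascade:
  F = 1.125 + (5.200 − 1)/32.36 = 1.255
NF = 10 log₁₀(1.255) = 0.99 dB

0.99 dB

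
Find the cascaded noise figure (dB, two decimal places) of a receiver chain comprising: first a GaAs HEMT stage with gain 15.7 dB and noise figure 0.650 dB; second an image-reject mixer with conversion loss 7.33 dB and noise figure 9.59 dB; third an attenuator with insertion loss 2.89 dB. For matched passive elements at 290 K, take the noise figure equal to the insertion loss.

1.81 dB

Convert to linear (a loss of L dB is a gain of −L dB): F_i = 10^(NF_i/10), G_i = 10^(G_i,dB/10)
  Stage 1: F_1 = 10^(0.650/10) = 1.161, G_1 = 10^(15.7/10) = 37.15
  Stage 2: F_2 = 10^(9.59/10) = 9.099, G_2 = 10^(−7.33/10) = 0.1849
  Stage 3: F_3 = 10^(2.89/10) = 1.945, G_3 = 10^(−2.89/10) = 0.5140
Friis cascade:
  F = 1.161 + (9.099 − 1)/37.15 + (1.945 − 1)/6.871 = 1.517
NF = 10 log₁₀(1.517) = 1.81 dB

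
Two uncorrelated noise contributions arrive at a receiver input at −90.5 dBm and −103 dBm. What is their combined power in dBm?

Convert to linear, add, convert back:
P₁ = 8.91×10⁻¹³ W, P₂ = 5.01×10⁻¹⁴ W
P_tot = 9.41×10⁻¹³ W → 10 log₁₀(P_tot / 10⁻³) = −90.3 dBm

−90.3 dBm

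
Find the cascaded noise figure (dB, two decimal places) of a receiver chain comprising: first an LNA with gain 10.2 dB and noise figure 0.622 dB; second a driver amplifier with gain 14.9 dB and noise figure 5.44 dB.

1.44 dB

Convert to linear (a loss of L dB is a gain of −L dB): F_i = 10^(NF_i/10), G_i = 10^(G_i,dB/10)
  Stage 1: F_1 = 10^(0.622/10) = 1.154, G_1 = 10^(10.2/10) = 10.47
  Stage 2: F_2 = 10^(5.44/10) = 3.499, G_2 = 10^(14.9/10) = 30.90
Friis cascade:
  F = 1.154 + (3.499 − 1)/10.47 = 1.393
NF = 10 log₁₀(1.393) = 1.44 dB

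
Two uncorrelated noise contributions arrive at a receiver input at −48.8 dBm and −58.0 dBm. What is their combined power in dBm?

Convert to linear, add, convert back:
P₁ = 1.32×10⁻⁸ W, P₂ = 1.58×10⁻⁹ W
P_tot = 1.48×10⁻⁸ W → 10 log₁₀(P_tot / 10⁻³) = −48.3 dBm

−48.3 dBm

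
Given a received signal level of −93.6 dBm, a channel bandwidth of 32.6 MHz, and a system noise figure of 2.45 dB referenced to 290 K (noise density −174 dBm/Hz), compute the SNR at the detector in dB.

Noise floor: N = −174 + 10 log₁₀(B) + NF
10 log₁₀(3.26×10⁷) = 75.13 dB
N = −174 + 75.13 + 2.45 = −96.42 dBm
SNR = P_sig − N = −93.6 − (−96.42) = 2.82 dB → 2.8 dB

2.8 dB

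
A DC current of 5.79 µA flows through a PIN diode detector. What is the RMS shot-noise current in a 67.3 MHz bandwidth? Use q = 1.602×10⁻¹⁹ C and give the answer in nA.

11.2 nA

I_n = √(2qI·B)
2qI·B = 2 × 1.602×10⁻¹⁹ × 5.79×10⁻⁶ × 6.73×10⁷ = 1.25×10⁻¹⁶ A²
I_n = √(1.25×10⁻¹⁶) = 1.12×10⁻⁸ A = 11.2 nA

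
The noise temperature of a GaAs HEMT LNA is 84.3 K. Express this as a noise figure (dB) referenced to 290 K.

1.11 dB

F = 1 + T_e/T₀ = 1 + 84.3/290 = 1.29069
NF = 10 log₁₀(1.29069) = 1.11 dB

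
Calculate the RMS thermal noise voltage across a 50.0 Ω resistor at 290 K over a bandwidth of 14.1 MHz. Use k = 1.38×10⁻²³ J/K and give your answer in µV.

3.36 µV

V_n = √(4kTRB)
4kTRB = 4 × 1.38×10⁻²³ × 290 × 5.00×10¹ × 1.41×10⁷ = 1.13×10⁻¹¹ V²
V_n = √(1.13×10⁻¹¹) = 3.36×10⁻⁶ V = 3.36 µV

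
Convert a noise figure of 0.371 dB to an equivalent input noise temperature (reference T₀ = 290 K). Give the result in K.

25.9 K

F = 10^(0.371/10) = 1.08918
T_e = (F − 1)·T₀ = (1.08918 − 1) × 290 = 25.9 K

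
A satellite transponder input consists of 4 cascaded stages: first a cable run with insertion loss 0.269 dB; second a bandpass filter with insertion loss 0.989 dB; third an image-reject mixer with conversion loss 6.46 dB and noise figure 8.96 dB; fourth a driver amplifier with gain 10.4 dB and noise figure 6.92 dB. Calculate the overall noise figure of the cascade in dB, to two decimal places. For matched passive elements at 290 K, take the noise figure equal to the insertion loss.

15.28 dB

Convert to linear (a loss of L dB is a gain of −L dB): F_i = 10^(NF_i/10), G_i = 10^(G_i,dB/10)
  Stage 1: F_1 = 10^(0.269/10) = 1.064, G_1 = 10^(−0.269/10) = 0.9399
  Stage 2: F_2 = 10^(0.989/10) = 1.256, G_2 = 10^(−0.989/10) = 0.7963
  Stage 3: F_3 = 10^(8.96/10) = 7.870, G_3 = 10^(−6.46/10) = 0.2259
  Stage 4: F_4 = 10^(6.92/10) = 4.920, G_4 = 10^(10.4/10) = 10.96
Friis cascade:
  F = 1.064 + (1.256 − 1)/0.9399 + (7.870 − 1)/0.7485 + (4.920 − 1)/0.1691 = 33.70
NF = 10 log₁₀(33.70) = 15.28 dB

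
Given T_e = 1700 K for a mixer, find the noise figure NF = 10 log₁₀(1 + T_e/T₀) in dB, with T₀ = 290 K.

8.36 dB

F = 1 + T_e/T₀ = 1 + 1700/290 = 6.86207
NF = 10 log₁₀(6.86207) = 8.36 dB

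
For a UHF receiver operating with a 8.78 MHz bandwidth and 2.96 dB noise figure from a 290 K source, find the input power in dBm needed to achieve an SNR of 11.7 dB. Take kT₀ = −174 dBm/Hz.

Sensitivity = −174 + 10 log₁₀(B) + NF + SNR_min
= −174 + 69.43 + 2.96 + 11.7
= −89.91 dBm → −89.9 dBm

−89.9 dBm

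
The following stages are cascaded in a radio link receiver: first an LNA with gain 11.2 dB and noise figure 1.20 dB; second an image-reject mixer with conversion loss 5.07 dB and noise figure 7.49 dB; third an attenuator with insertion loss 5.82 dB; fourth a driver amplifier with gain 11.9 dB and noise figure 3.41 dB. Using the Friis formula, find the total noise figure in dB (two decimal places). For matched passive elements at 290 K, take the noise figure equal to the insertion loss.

5.40 dB

Convert to linear (a loss of L dB is a gain of −L dB): F_i = 10^(NF_i/10), G_i = 10^(G_i,dB/10)
  Stage 1: F_1 = 10^(1.20/10) = 1.318, G_1 = 10^(11.2/10) = 13.18
  Stage 2: F_2 = 10^(7.49/10) = 5.610, G_2 = 10^(−5.07/10) = 0.3112
  Stage 3: F_3 = 10^(5.82/10) = 3.819, G_3 = 10^(−5.82/10) = 0.2618
  Stage 4: F_4 = 10^(3.41/10) = 2.193, G_4 = 10^(11.9/10) = 15.49
Friis cascade:
  F = 1.318 + (5.610 − 1)/13.18 + (3.819 − 1)/4.102 + (2.193 − 1)/1.074 = 3.466
NF = 10 log₁₀(3.466) = 5.40 dB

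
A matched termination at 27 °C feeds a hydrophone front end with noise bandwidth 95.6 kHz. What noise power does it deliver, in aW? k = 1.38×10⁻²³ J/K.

T = 27 °C + 273.15 = 300.15 K
P_n = kTB = 1.38×10⁻²³ × 300.15 × 9.56×10⁴ = 3.96×10⁻¹⁶ W = 396 aW

396 aW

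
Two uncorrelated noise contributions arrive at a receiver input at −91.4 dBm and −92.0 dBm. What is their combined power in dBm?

Convert to linear, add, convert back:
P₁ = 7.24×10⁻¹³ W, P₂ = 6.31×10⁻¹³ W
P_tot = 1.36×10⁻¹² W → 10 log₁₀(P_tot / 10⁻³) = −88.7 dBm

−88.7 dBm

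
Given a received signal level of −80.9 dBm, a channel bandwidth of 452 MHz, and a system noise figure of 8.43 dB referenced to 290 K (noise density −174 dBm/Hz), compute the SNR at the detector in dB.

Noise floor: N = −174 + 10 log₁₀(B) + NF
10 log₁₀(4.52×10⁸) = 86.55 dB
N = −174 + 86.55 + 8.43 = −79.02 dBm
SNR = P_sig − N = −80.9 − (−79.02) = −1.88 dB → −1.9 dB

−1.9 dB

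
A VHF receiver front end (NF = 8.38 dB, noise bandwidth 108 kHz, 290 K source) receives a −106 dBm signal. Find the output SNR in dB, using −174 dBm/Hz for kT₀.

Noise floor: N = −174 + 10 log₁₀(B) + NF
10 log₁₀(1.08×10⁵) = 50.33 dB
N = −174 + 50.33 + 8.38 = −115.29 dBm
SNR = P_sig − N = −106 − (−115.29) = 9.29 dB → 9.3 dB

9.3 dB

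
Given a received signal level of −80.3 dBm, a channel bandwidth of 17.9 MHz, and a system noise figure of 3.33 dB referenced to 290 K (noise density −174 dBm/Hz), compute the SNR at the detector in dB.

Noise floor: N = −174 + 10 log₁₀(B) + NF
10 log₁₀(1.79×10⁷) = 72.53 dB
N = −174 + 72.53 + 3.33 = −98.14 dBm
SNR = P_sig − N = −80.3 − (−98.14) = 17.84 dB → 17.8 dB

17.8 dB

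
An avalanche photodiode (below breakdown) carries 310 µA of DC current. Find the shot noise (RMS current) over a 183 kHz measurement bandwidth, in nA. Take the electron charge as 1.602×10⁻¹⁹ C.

4.26 nA

I_n = √(2qI·B)
2qI·B = 2 × 1.602×10⁻¹⁹ × 3.10×10⁻⁴ × 1.83×10⁵ = 1.82×10⁻¹⁷ A²
I_n = √(1.82×10⁻¹⁷) = 4.26×10⁻⁹ A = 4.26 nA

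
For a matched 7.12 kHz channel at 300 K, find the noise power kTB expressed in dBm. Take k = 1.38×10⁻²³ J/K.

−135.3 dBm

P_n = kTB = 1.38×10⁻²³ × 300 × 7.12×10³ = 2.95×10⁻¹⁷ W
In dBm: 10 log₁₀(2.95×10⁻¹⁷ / 10⁻³) = −135.3 dBm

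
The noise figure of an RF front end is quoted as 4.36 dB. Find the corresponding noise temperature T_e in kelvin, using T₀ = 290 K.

501 K

F = 10^(4.36/10) = 2.72898
T_e = (F − 1)·T₀ = (2.72898 − 1) × 290 = 501 K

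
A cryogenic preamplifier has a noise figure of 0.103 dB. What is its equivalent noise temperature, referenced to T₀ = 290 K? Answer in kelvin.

F = 10^(0.103/10) = 1.024
T_e = (F − 1)·T₀ = (1.024 − 1) × 290 = 6.96 K

6.96 K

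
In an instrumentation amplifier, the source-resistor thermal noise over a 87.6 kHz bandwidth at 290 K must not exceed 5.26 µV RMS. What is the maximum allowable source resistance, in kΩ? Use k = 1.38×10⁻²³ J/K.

Johnson–Nyquist: V_n = √(4kTRB) ⇒ R = V_n² / (4kTB)
4kTB = 4 × 1.38×10⁻²³ × 290 × 8.76×10⁴ = 1.40×10⁻¹⁵
R = (5.26×10⁻⁶)² / 1.40×10⁻¹⁵ = 1.97×10⁴ Ω = 19.7 kΩ

19.7 kΩ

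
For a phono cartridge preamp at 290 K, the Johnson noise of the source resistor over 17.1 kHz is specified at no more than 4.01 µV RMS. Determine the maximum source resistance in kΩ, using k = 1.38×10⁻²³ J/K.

58.7 kΩ

Johnson–Nyquist: V_n = √(4kTRB) ⇒ R = V_n² / (4kTB)
4kTB = 4 × 1.38×10⁻²³ × 290 × 1.71×10⁴ = 2.74×10⁻¹⁶
R = (4.01×10⁻⁶)² / 2.74×10⁻¹⁶ = 5.87×10⁴ Ω = 58.7 kΩ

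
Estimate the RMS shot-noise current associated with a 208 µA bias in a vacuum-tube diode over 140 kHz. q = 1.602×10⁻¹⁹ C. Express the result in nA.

3.05 nA

I_n = √(2qI·B)
2qI·B = 2 × 1.602×10⁻¹⁹ × 2.08×10⁻⁴ × 1.40×10⁵ = 9.33×10⁻¹⁸ A²
I_n = √(9.33×10⁻¹⁸) = 3.05×10⁻⁹ A = 3.05 nA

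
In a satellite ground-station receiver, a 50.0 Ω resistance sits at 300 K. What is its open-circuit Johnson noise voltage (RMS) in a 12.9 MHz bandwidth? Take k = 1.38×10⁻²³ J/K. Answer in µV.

V_n = √(4kTRB)
4kTRB = 4 × 1.38×10⁻²³ × 300 × 5.00×10¹ × 1.29×10⁷ = 1.07×10⁻¹¹ V²
V_n = √(1.07×10⁻¹¹) = 3.27×10⁻⁶ V = 3.27 µV

3.27 µV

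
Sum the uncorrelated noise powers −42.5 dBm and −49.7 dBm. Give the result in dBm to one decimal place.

Convert to linear, add, convert back:
P₁ = 5.62×10⁻⁸ W, P₂ = 1.07×10⁻⁸ W
P_tot = 6.69×10⁻⁸ W → 10 log₁₀(P_tot / 10⁻³) = −41.7 dBm

−41.7 dBm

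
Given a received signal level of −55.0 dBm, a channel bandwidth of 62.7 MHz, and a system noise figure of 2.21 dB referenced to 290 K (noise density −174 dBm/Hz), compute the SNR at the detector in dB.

38.8 dB

Noise floor: N = −174 + 10 log₁₀(B) + NF
10 log₁₀(6.27×10⁷) = 77.97 dB
N = −174 + 77.97 + 2.21 = −93.82 dBm
SNR = P_sig − N = −55.0 − (−93.82) = 38.82 dB → 38.8 dB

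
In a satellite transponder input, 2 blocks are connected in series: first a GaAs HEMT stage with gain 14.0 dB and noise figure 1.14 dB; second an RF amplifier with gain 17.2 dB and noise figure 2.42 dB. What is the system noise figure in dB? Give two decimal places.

1.24 dB

Convert to linear (a loss of L dB is a gain of −L dB): F_i = 10^(NF_i/10), G_i = 10^(G_i,dB/10)
  Stage 1: F_1 = 10^(1.14/10) = 1.300, G_1 = 10^(14.0/10) = 25.12
  Stage 2: F_2 = 10^(2.42/10) = 1.746, G_2 = 10^(17.2/10) = 52.48
Friis cascade:
  F = 1.300 + (1.746 − 1)/25.12 = 1.330
NF = 10 log₁₀(1.330) = 1.24 dB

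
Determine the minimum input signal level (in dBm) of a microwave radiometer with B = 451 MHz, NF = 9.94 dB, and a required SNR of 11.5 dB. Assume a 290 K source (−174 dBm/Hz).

−66.0 dBm

Sensitivity = −174 + 10 log₁₀(B) + NF + SNR_min
= −174 + 86.54 + 9.94 + 11.5
= −66.02 dBm → −66.0 dBm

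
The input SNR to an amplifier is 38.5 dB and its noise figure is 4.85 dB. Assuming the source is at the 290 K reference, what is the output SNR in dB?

By definition F = SNR_in/SNR_out, so in dB: SNR_out = SNR_in − NF
SNR_out = 38.5 − 4.85 = 33.65 dB

33.65 dB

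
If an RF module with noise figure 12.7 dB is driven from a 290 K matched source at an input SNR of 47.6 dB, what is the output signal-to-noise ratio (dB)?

34.9 dB

By definition F = SNR_in/SNR_out, so in dB: SNR_out = SNR_in − NF
SNR_out = 47.6 − 12.7 = 34.9 dB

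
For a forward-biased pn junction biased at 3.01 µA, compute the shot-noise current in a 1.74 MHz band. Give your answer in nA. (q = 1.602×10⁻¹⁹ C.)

1.30 nA

I_n = √(2qI·B)
2qI·B = 2 × 1.602×10⁻¹⁹ × 3.01×10⁻⁶ × 1.74×10⁶ = 1.68×10⁻¹⁸ A²
I_n = √(1.68×10⁻¹⁸) = 1.30×10⁻⁹ A = 1.30 nA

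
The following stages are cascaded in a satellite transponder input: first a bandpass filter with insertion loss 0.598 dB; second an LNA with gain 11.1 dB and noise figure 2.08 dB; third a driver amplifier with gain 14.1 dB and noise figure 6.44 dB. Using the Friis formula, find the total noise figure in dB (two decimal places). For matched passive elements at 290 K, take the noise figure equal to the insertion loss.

Convert to linear (a loss of L dB is a gain of −L dB): F_i = 10^(NF_i/10), G_i = 10^(G_i,dB/10)
  Stage 1: F_1 = 10^(0.598/10) = 1.148, G_1 = 10^(−0.598/10) = 0.8714
  Stage 2: F_2 = 10^(2.08/10) = 1.614, G_2 = 10^(11.1/10) = 12.88
  Stage 3: F_3 = 10^(6.44/10) = 4.406, G_3 = 10^(14.1/10) = 25.70
Friis cascade:
  F = 1.148 + (1.614 − 1)/0.8714 + (4.406 − 1)/11.23 = 2.156
NF = 10 log₁₀(2.156) = 3.34 dB

3.34 dB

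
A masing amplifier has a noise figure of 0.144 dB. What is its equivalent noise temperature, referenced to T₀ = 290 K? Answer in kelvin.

9.78 K

F = 10^(0.144/10) = 1.03371
T_e = (F − 1)·T₀ = (1.03371 − 1) × 290 = 9.78 K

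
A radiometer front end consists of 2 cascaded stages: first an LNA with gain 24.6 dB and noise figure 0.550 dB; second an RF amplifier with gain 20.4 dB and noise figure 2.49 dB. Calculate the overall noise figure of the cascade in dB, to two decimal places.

0.56 dB

Convert to linear (a loss of L dB is a gain of −L dB): F_i = 10^(NF_i/10), G_i = 10^(G_i,dB/10)
  Stage 1: F_1 = 10^(0.550/10) = 1.135, G_1 = 10^(24.6/10) = 288.4
  Stage 2: F_2 = 10^(2.49/10) = 1.774, G_2 = 10^(20.4/10) = 109.6
Friis cascade:
  F = 1.135 + (1.774 − 1)/288.4 = 1.138
NF = 10 log₁₀(1.138) = 0.56 dB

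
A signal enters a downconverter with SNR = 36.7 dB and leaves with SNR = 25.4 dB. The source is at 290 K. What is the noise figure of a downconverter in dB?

11.3 dB

NF (dB) = SNR_in(dB) − SNR_out(dB) when the source is at T₀
NF = 36.7 − 25.4 = 11.3 dB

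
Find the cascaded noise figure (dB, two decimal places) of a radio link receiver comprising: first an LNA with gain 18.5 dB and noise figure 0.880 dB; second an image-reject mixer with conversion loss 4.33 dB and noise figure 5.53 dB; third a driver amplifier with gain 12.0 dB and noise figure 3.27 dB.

Convert to linear (a loss of L dB is a gain of −L dB): F_i = 10^(NF_i/10), G_i = 10^(G_i,dB/10)
  Stage 1: F_1 = 10^(0.880/10) = 1.225, G_1 = 10^(18.5/10) = 70.79
  Stage 2: F_2 = 10^(5.53/10) = 3.573, G_2 = 10^(−4.33/10) = 0.3690
  Stage 3: F_3 = 10^(3.27/10) = 2.123, G_3 = 10^(12.0/10) = 15.85
Friis cascade:
  F = 1.225 + (3.573 − 1)/70.79 + (2.123 − 1)/26.12 = 1.304
NF = 10 log₁₀(1.304) = 1.15 dB

1.15 dB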